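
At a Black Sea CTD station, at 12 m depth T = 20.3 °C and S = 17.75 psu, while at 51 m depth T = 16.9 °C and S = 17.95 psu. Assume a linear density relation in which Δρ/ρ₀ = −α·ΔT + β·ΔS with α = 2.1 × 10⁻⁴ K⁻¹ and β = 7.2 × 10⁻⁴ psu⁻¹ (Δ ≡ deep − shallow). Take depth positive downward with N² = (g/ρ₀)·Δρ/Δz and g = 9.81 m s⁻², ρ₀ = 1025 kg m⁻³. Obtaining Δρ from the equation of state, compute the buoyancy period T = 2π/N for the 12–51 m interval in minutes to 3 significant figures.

ΔT = -3.4 K, ΔS = +0.20 psu (deep − shallow).
Δρ/ρ₀ = −αΔT + βΔS = 7.14 × 10⁻⁴ + 1.44 × 10⁻⁴ = 8.58 × 10⁻⁴, so Δρ ≈ 0.8795 kg m⁻³.
N² = (g/ρ₀)·Δρ/Δz = g·(Δρ/ρ₀)/Δz = 9.81 × 8.58 × 10⁻⁴ / 39 = 2.1582 × 10⁻⁴ s⁻².
N = √(2.1582 × 10⁻⁴) = 0.014691 rad s⁻¹ → T = 2π/N = 427.69 s = 7.1282 min ≈ 7.13 min.

7.13 min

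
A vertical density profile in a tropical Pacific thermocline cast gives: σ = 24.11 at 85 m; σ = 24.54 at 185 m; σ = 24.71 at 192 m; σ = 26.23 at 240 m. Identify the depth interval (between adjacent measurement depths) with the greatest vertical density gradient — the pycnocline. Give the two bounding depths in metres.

Compute the density gradient over each adjacent pair:
  85–185 m: Δρ/Δz = 0.43/100 = 4.3 × 10⁻³ kg m⁻⁴
  185–192 m: Δρ/Δz = 0.17/7 = 0.024 kg m⁻⁴
  192–240 m: Δρ/Δz = 1.52/48 = 0.032 kg m⁻⁴
The largest gradient is in the 192–240 m interval — the pycnocline.

192–240 m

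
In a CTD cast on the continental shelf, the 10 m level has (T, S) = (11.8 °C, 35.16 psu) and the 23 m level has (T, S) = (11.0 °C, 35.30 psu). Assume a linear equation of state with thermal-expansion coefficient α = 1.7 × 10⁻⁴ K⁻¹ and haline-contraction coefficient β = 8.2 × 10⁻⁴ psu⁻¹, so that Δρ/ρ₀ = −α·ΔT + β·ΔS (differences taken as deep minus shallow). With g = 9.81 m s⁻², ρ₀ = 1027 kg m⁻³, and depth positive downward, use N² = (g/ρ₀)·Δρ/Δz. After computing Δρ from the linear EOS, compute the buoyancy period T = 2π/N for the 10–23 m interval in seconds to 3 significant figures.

ΔT = -0.8 K, ΔS = +0.14 psu (deep − shallow).
Δρ/ρ₀ = −αΔT + βΔS = 1.36 × 10⁻⁴ + 1.148 × 10⁻⁴ = 2.508 × 10⁻⁴, so Δρ ≈ 0.2576 kg m⁻³.
N² = (g/ρ₀)·Δρ/Δz = g·(Δρ/ρ₀)/Δz = 9.81 × 2.508 × 10⁻⁴ / 13 = 1.8926 × 10⁻⁴ s⁻².
N = √(1.8926 × 10⁻⁴) = 0.013757 rad s⁻¹ → T = 2π/N = 456.73 s ≈ 457 s.

457 s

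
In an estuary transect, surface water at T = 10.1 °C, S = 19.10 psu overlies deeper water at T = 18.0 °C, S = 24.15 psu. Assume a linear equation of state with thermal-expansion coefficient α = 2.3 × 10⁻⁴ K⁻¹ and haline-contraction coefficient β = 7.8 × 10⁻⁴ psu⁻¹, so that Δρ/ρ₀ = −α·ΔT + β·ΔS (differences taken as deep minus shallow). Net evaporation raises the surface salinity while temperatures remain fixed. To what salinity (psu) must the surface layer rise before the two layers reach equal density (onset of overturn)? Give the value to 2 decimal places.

21.82 psu

Neutral buoyancy requires −α(T_deep − T_surf) + β(S_deep − S_surf′) = 0.
S_surf′ = S_deep − (α/β)·ΔT = 24.15 − (2.3 × 10⁻⁴/7.8 × 10⁻⁴)·(+7.9) = 21.8205 psu.
Increase required: 21.8205 − 19.10 = 2.7205 psu.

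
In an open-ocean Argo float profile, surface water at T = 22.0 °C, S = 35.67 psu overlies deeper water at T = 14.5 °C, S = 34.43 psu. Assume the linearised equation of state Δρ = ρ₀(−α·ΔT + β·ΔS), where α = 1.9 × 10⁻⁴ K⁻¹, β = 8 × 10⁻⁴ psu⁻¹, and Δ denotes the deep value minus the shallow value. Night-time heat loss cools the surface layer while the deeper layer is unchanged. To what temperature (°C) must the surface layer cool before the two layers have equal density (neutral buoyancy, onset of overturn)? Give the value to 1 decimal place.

19.7 °C

Neutral buoyancy requires Δρ = 0, i.e. −α(T_deep − T_surf′) + β(S_deep − S_surf) = 0.
T_surf′ = T_deep − (β/α)·ΔS = 14.5 − (8 × 10⁻⁴/1.9 × 10⁻⁴)·(-1.24) = 19.721 °C.
Cooling required: 22.0 − (19.721) = 2.279 °C.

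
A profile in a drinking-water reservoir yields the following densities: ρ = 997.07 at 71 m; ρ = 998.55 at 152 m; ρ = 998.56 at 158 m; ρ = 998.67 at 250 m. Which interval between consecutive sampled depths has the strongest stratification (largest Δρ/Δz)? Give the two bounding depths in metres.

71–152 m

Compute the density gradient over each adjacent pair:
  71–152 m: Δρ/Δz = 1.48/81 = 0.018 kg m⁻⁴
  152–158 m: Δρ/Δz = 0.01/6 = 1.7 × 10⁻³ kg m⁻⁴
  158–250 m: Δρ/Δz = 0.11/92 = 1.2 × 10⁻³ kg m⁻⁴
The largest gradient is in the 71–152 m interval — the pycnocline.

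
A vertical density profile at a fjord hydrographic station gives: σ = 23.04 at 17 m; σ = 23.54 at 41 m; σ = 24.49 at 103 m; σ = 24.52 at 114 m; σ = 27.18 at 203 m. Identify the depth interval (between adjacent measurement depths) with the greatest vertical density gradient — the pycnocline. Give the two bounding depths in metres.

Compute the density gradient over each adjacent pair:
  17–41 m: Δρ/Δz = 0.50/24 = 0.021 kg m⁻⁴
  41–103 m: Δρ/Δz = 0.95/62 = 0.015 kg m⁻⁴
  103–114 m: Δρ/Δz = 0.03/11 = 2.7 × 10⁻³ kg m⁻⁴
  114–203 m: Δρ/Δz = 2.66/89 = 0.030 kg m⁻⁴
The largest gradient is in the 114–203 m interval — the pycnocline.

114–203 m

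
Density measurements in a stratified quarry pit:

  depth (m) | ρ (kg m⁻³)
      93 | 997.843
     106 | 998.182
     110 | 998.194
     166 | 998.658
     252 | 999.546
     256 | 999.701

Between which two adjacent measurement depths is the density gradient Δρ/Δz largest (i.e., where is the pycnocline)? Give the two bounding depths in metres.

Compute the density gradient over each adjacent pair:
  93–106 m: Δρ/Δz = 0.339/13 = 0.026 kg m⁻⁴
  106–110 m: Δρ/Δz = 0.012/4 = 3.0 × 10⁻³ kg m⁻⁴
  110–166 m: Δρ/Δz = 0.464/56 = 8.3 × 10⁻³ kg m⁻⁴
  166–252 m: Δρ/Δz = 0.888/86 = 0.010 kg m⁻⁴
  252–256 m: Δρ/Δz = 0.155/4 = 0.039 kg m⁻⁴
The largest gradient is in the 252–256 m interval — the pycnocline.

252–256 m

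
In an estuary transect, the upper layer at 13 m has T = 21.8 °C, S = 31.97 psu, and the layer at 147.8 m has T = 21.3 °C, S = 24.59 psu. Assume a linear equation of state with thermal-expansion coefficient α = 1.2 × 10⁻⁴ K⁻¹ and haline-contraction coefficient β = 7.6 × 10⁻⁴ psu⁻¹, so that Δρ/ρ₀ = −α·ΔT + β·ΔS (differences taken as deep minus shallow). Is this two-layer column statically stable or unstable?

unstable

ΔT = 21.3 − 21.8 = -0.5 K and ΔS = 24.59 − 31.97 = -7.38 psu (deep − shallow).
−αΔT = 6.00 × 10⁻⁵; βΔS = -5.6088 × 10⁻³; sum Δρ/ρ₀ = -5.5488 × 10⁻³.
Δρ/ρ₀ < 0, so Δρ < 0: deeper water is lighter → statically unstable; the column would overturn.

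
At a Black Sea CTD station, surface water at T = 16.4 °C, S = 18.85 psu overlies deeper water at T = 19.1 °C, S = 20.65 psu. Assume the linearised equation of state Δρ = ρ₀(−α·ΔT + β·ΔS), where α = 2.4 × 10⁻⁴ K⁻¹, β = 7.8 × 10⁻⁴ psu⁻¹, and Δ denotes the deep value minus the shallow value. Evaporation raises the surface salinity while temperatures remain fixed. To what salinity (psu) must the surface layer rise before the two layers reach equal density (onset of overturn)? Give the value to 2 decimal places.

Neutral buoyancy requires −α(T_deep − T_surf) + β(S_deep − S_surf′) = 0.
S_surf′ = S_deep − (α/β)·ΔT = 20.65 − (2.4 × 10⁻⁴/7.8 × 10⁻⁴)·(+2.7) = 19.8192 psu.
Increase required: 19.8192 − 18.85 = 0.9692 psu.

19.82 psu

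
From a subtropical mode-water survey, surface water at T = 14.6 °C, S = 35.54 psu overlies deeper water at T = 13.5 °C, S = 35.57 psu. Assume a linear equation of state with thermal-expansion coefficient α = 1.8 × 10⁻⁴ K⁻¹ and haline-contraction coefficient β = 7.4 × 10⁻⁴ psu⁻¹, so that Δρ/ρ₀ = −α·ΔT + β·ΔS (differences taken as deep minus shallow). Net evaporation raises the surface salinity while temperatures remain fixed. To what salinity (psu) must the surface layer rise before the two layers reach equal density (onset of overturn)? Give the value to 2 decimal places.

Neutral buoyancy requires −α(T_deep − T_surf) + β(S_deep − S_surf′) = 0.
S_surf′ = S_deep − (α/β)·ΔT = 35.57 − (1.8 × 10⁻⁴/7.4 × 10⁻⁴)·(-1.1) = 35.8376 psu.
Increase required: 35.8376 − 35.54 = 0.2976 psu.

35.84 psu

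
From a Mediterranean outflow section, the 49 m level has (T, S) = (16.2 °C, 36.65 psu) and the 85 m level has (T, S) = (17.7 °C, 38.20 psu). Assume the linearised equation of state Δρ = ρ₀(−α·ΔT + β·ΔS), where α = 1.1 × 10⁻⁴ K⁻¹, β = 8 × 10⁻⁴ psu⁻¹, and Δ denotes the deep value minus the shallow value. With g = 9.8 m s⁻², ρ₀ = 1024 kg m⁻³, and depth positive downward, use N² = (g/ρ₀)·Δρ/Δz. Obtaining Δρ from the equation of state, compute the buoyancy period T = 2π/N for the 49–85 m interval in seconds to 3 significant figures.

367 s

ΔT = +1.5 K, ΔS = +1.55 psu (deep − shallow).
Δρ/ρ₀ = −αΔT + βΔS = -1.65 × 10⁻⁴ + 1.24 × 10⁻³ = 1.075 × 10⁻³, so Δρ ≈ 1.101 kg m⁻³.
N² = (g/ρ₀)·Δρ/Δz = g·(Δρ/ρ₀)/Δz = 9.8 × 1.075 × 10⁻³ / 36 = 2.9264 × 10⁻⁴ s⁻².
N = √(2.9264 × 10⁻⁴) = 0.017107 rad s⁻¹ → T = 2π/N = 367.29 s ≈ 367 s.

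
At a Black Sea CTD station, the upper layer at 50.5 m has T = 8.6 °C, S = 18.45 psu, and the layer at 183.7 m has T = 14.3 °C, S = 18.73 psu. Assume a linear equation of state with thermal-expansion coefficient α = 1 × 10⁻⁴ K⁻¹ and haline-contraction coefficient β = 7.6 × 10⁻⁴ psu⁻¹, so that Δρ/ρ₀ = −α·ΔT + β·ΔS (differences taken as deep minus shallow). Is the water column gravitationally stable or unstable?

ΔT = 14.3 − 8.6 = +5.7 K and ΔS = 18.73 − 18.45 = +0.28 psu (deep − shallow).
−αΔT = -5.70 × 10⁻⁴; βΔS = 2.128 × 10⁻⁴; sum Δρ/ρ₀ = -3.572 × 10⁻⁴.
Δρ/ρ₀ < 0, so Δρ < 0: deeper water is lighter → statically unstable; the column would overturn.

unstable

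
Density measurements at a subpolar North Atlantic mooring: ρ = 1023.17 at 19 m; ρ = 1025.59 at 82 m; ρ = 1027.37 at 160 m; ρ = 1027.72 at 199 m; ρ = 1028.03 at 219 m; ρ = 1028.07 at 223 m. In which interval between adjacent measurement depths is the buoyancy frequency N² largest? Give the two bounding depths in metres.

Compute the density gradient over each adjacent pair:
  19–82 m: Δρ/Δz = 2.42/63 = 0.038 kg m⁻⁴
  82–160 m: Δρ/Δz = 1.78/78 = 0.023 kg m⁻⁴
  160–199 m: Δρ/Δz = 0.35/39 = 9.0 × 10⁻³ kg m⁻⁴
  199–219 m: Δρ/Δz = 0.31/20 = 0.015 kg m⁻⁴
  219–223 m: Δρ/Δz = 0.04/4 = 0.010 kg m⁻⁴
The largest gradient is in the 19–82 m interval — the pycnocline.

19–82 m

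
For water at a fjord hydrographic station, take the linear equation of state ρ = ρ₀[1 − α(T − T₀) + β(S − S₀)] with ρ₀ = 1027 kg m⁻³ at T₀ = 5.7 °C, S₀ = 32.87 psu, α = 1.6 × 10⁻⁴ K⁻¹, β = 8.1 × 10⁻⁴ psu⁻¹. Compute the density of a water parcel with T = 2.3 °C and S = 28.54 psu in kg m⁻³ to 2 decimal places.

T − T₀ = -3.4 K, S − S₀ = -4.33 psu.
Bracket = 1 − α·(-3.4) + β·(-4.33) = 1 + (-2.9633 × 10⁻³) = 0.9970367.
ρ = 1027 × 0.9970367 = 1023.96 kg m⁻³.

1023.96 kg m⁻³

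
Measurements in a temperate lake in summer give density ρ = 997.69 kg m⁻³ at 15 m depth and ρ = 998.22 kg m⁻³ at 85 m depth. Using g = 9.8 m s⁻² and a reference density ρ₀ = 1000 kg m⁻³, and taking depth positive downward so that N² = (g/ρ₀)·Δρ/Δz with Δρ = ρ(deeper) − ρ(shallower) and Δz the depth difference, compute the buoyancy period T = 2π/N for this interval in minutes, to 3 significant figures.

Δρ = 998.22 − 997.69 = 0.53 kg m⁻³ over Δz = 85 − 15 = 70 m.
N² = (9.8/1000) × (0.53/70) = 7.4200 × 10⁻⁵ s⁻².
N = √(7.4200 × 10⁻⁵) = 8.6139 × 10⁻³ rad s⁻¹, so T = 2π/N = 729.42 s = 12.157 min ≈ 12.2 min.

12.2 min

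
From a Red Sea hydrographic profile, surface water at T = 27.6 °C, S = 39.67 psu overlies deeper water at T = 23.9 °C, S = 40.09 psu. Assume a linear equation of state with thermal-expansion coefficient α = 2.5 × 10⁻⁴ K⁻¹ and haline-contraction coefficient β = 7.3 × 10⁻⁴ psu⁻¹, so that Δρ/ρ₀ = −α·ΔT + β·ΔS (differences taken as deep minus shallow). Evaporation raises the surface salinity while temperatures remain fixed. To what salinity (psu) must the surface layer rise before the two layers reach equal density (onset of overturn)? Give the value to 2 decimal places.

Neutral buoyancy requires −α(T_deep − T_surf) + β(S_deep − S_surf′) = 0.
S_surf′ = S_deep − (α/β)·ΔT = 40.09 − (2.5 × 10⁻⁴/7.3 × 10⁻⁴)·(-3.7) = 41.3571 psu.
Increase required: 41.3571 − 39.67 = 1.6871 psu.

41.36 psu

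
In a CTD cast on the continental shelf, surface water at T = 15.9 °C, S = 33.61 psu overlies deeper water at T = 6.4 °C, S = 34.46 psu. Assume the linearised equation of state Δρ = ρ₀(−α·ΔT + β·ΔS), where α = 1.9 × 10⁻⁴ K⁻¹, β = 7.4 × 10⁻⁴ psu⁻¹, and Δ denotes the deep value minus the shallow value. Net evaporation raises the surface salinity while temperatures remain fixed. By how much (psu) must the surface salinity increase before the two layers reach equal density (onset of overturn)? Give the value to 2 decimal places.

Neutral buoyancy requires −α(T_deep − T_surf) + β(S_deep − S_surf′) = 0.
S_surf′ = S_deep − (α/β)·ΔT = 34.46 − (1.9 × 10⁻⁴/7.4 × 10⁻⁴)·(-9.5) = 36.8992 psu.
Increase required: 36.8992 − 33.61 = 3.2892 psu.

3.29 psu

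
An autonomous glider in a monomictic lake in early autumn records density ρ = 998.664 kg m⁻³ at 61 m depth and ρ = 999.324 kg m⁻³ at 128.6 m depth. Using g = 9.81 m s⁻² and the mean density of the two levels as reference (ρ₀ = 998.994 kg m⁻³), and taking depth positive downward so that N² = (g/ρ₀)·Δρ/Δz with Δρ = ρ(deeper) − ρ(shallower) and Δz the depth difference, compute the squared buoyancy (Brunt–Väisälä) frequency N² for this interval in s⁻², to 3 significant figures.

Δρ = 999.324 − 998.664 = 0.660 kg m⁻³ over Δz = 128.6 − 61 = 67.6 m.
N² = (9.81/998.994) × (0.660/67.6) = 9.5875 × 10⁻⁵ s⁻² ≈ 9.59 × 10⁻⁵ s⁻².

9.59 × 10⁻⁵ s⁻²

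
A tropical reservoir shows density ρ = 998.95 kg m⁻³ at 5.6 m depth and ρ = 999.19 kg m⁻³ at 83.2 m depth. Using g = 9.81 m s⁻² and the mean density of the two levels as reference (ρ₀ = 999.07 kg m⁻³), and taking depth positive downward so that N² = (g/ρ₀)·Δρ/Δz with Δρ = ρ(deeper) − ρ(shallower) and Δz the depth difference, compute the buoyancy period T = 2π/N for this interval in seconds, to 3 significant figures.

Δρ = 999.19 − 998.95 = 0.24 kg m⁻³ over Δz = 83.2 − 5.6 = 77.6 m.
N² = (9.81/999.07) × (0.24/77.6) = 3.0368 × 10⁻⁵ s⁻².
N = √(3.0368 × 10⁻⁵) = 5.5107 × 10⁻³ rad s⁻¹, so T = 2π/N = 1.1402 × 10³ s ≈ 1.14 × 10³ s.
Since Δρ > 0 the layer is stably stratified.

1.14 × 10³ s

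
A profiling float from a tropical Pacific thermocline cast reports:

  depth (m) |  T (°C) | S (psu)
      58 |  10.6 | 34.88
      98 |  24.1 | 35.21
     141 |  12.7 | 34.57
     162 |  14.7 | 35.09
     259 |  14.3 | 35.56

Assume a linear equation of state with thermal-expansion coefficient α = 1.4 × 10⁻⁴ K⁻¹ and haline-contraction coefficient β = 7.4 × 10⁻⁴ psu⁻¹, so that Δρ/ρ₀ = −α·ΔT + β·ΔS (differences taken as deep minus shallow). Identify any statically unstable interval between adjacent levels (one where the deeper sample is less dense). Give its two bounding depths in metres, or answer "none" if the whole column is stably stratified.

58–98 m

Evaluate Δρ/ρ₀ = −αΔT + βΔS across each adjacent pair:
  58–98 m: −αΔT+βΔS = −(1.4 × 10⁻⁴)(+13.5)+(7.4 × 10⁻⁴)(+0.33) = -1.6 × 10⁻³ → UNSTABLE
  98–141 m: −αΔT+βΔS = −(1.4 × 10⁻⁴)(-11.4)+(7.4 × 10⁻⁴)(-0.64) = 1.1 × 10⁻³ → stable
  141–162 m: −αΔT+βΔS = −(1.4 × 10⁻⁴)(+2.0)+(7.4 × 10⁻⁴)(+0.52) = 1.0 × 10⁻⁴ → stable
  162–259 m: −αΔT+βΔS = −(1.4 × 10⁻⁴)(-0.4)+(7.4 × 10⁻⁴)(+0.47) = 4.0 × 10⁻⁴ → stable
The 58–98 m interval has Δρ < 0: lighter water underlies denser water.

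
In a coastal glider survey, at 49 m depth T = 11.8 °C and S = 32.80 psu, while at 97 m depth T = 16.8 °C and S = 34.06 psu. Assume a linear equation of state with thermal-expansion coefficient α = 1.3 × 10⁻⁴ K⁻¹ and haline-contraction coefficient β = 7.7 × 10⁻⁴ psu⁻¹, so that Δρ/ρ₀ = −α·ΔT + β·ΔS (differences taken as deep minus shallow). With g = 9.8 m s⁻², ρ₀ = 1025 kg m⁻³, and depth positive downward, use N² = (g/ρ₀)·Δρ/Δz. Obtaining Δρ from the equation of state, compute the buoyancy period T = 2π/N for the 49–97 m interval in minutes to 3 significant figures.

ΔT = +5.0 K, ΔS = +1.26 psu (deep − shallow).
Δρ/ρ₀ = −αΔT + βΔS = -6.50 × 10⁻⁴ + 9.702 × 10⁻⁴ = 3.202 × 10⁻⁴, so Δρ ≈ 0.3282 kg m⁻³.
N² = (g/ρ₀)·Δρ/Δz = g·(Δρ/ρ₀)/Δz = 9.8 × 3.202 × 10⁻⁴ / 48 = 6.5374 × 10⁻⁵ s⁻².
N = √(6.5374 × 10⁻⁵) = 8.0854 × 10⁻³ rad s⁻¹ → T = 2π/N = 777.10 s = 12.952 min ≈ 13.0 min.

13.0 min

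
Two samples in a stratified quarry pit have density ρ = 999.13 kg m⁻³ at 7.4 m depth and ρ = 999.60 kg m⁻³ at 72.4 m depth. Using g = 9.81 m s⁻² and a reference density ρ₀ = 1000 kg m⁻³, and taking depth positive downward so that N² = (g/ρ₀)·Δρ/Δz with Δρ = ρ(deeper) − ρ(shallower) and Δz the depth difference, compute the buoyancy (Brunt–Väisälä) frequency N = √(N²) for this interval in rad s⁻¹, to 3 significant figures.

Δρ = 999.60 − 999.13 = 0.47 kg m⁻³ over Δz = 72.4 − 7.4 = 65 m.
N² = (9.81/1000) × (0.47/65) = 7.0934 × 10⁻⁵ s⁻².
N = √(7.0934 × 10⁻⁵) = 8.4222 × 10⁻³ rad s⁻¹ ≈ 8.42 × 10⁻³ rad s⁻¹.
Since Δρ > 0 the layer is stably stratified.

8.42 × 10⁻³ rad s⁻¹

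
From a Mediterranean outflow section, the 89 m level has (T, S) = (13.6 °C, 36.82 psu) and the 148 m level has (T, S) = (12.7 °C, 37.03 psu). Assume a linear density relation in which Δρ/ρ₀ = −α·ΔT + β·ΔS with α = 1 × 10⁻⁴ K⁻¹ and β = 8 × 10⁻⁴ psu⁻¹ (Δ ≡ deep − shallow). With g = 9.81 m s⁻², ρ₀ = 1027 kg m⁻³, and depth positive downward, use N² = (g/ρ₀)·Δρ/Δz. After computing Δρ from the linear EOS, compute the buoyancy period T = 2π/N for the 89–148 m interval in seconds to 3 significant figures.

959 s

ΔT = -0.9 K, ΔS = +0.21 psu (deep − shallow).
Δρ/ρ₀ = −αΔT + βΔS = 9.00 × 10⁻⁵ + 1.68 × 10⁻⁴ = 2.58 × 10⁻⁴, so Δρ ≈ 0.2650 kg m⁻³.
N² = (g/ρ₀)·Δρ/Δz = g·(Δρ/ρ₀)/Δz = 9.81 × 2.58 × 10⁻⁴ / 59 = 4.2898 × 10⁻⁵ s⁻².
N = √(4.2898 × 10⁻⁵) = 6.5497 × 10⁻³ rad s⁻¹ → T = 2π/N = 959.31 s ≈ 959 s.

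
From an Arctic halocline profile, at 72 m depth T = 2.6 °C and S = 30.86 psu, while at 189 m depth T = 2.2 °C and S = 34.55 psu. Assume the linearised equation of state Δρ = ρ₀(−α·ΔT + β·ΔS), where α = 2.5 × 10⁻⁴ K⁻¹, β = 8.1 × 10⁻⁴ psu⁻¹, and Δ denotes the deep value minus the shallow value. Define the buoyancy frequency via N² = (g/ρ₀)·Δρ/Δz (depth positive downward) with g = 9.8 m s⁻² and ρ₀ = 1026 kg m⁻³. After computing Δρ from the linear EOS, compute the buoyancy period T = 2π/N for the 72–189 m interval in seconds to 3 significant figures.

391 s

ΔT = -0.4 K, ΔS = +3.69 psu (deep − shallow).
Δρ/ρ₀ = −αΔT + βΔS = 1.00 × 10⁻⁴ + 2.9889 × 10⁻³ = 3.0889 × 10⁻³, so Δρ ≈ 3.169 kg m⁻³.
N² = (g/ρ₀)·Δρ/Δz = g·(Δρ/ρ₀)/Δz = 9.8 × 3.0889 × 10⁻³ / 117 = 2.5873 × 10⁻⁴ s⁻².
N = √(2.5873 × 10⁻⁴) = 0.016085 rad s⁻¹ → T = 2π/N = 390.62 s ≈ 391 s.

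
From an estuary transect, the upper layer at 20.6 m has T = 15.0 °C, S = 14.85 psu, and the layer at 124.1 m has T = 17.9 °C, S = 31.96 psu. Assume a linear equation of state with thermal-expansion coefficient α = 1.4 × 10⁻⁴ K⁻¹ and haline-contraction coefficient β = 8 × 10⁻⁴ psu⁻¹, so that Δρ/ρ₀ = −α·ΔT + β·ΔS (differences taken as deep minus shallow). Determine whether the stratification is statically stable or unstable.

ΔT = 17.9 − 15.0 = +2.9 K and ΔS = 31.96 − 14.85 = +17.11 psu (deep − shallow).
−αΔT = -4.06 × 10⁻⁴; βΔS = 0.013688; sum Δρ/ρ₀ = 0.013282.
Δρ/ρ₀ > 0, so Δρ > 0: deeper water is denser → statically stable.

stable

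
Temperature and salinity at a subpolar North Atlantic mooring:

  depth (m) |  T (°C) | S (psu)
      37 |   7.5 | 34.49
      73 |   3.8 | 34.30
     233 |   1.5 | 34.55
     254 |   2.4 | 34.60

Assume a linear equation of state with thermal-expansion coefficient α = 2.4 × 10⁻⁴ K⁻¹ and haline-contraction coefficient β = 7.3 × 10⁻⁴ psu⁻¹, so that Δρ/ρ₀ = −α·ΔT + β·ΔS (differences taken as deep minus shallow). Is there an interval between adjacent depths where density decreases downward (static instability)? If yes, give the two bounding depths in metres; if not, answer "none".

Evaluate Δρ/ρ₀ = −αΔT + βΔS across each adjacent pair:
  37–73 m: −αΔT+βΔS = −(2.4 × 10⁻⁴)(-3.7)+(7.3 × 10⁻⁴)(-0.19) = 7.5 × 10⁻⁴ → stable
  73–233 m: −αΔT+βΔS = −(2.4 × 10⁻⁴)(-2.3)+(7.3 × 10⁻⁴)(+0.25) = 7.3 × 10⁻⁴ → stable
  233–254 m: −αΔT+βΔS = −(2.4 × 10⁻⁴)(+0.9)+(7.3 × 10⁻⁴)(+0.05) = -1.8 × 10⁻⁴ → UNSTABLE
The 233–254 m interval has Δρ < 0: lighter water underlies denser water.

233–254 m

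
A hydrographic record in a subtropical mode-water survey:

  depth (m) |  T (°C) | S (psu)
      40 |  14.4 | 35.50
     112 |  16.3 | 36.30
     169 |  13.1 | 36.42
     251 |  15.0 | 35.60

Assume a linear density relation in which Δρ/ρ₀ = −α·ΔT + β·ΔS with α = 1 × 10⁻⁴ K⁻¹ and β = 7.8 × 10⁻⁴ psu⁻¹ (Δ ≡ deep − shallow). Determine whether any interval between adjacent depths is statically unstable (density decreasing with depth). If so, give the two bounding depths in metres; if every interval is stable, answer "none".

169–251 m

Evaluate Δρ/ρ₀ = −αΔT + βΔS across each adjacent pair:
  40–112 m: −αΔT+βΔS = −(1 × 10⁻⁴)(+1.9)+(7.8 × 10⁻⁴)(+0.80) = 4.3 × 10⁻⁴ → stable
  112–169 m: −αΔT+βΔS = −(1 × 10⁻⁴)(-3.2)+(7.8 × 10⁻⁴)(+0.12) = 4.1 × 10⁻⁴ → stable
  169–251 m: −αΔT+βΔS = −(1 × 10⁻⁴)(+1.9)+(7.8 × 10⁻⁴)(-0.82) = -8.3 × 10⁻⁴ → UNSTABLE
The 169–251 m interval has Δρ < 0: lighter water underlies denser water.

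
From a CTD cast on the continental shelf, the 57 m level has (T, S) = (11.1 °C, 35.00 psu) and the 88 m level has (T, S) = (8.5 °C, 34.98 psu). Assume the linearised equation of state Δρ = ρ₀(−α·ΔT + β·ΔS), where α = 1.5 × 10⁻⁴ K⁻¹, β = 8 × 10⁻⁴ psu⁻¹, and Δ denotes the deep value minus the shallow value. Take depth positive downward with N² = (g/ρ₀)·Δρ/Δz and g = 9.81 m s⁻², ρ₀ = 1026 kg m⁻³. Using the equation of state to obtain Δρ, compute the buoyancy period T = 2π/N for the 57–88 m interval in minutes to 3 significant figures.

9.63 min

ΔT = -2.6 K, ΔS = -0.02 psu (deep − shallow).
Δρ/ρ₀ = −αΔT + βΔS = 3.90 × 10⁻⁴ − 1.60 × 10⁻⁵ = 3.74 × 10⁻⁴, so Δρ ≈ 0.3837 kg m⁻³.
N² = (g/ρ₀)·Δρ/Δz = g·(Δρ/ρ₀)/Δz = 9.81 × 3.74 × 10⁻⁴ / 31 = 1.1835 × 10⁻⁴ s⁻².
N = √(1.1835 × 10⁻⁴) = 0.010879 rad s⁻¹ → T = 2π/N = 577.55 s = 9.6258 min ≈ 9.63 min.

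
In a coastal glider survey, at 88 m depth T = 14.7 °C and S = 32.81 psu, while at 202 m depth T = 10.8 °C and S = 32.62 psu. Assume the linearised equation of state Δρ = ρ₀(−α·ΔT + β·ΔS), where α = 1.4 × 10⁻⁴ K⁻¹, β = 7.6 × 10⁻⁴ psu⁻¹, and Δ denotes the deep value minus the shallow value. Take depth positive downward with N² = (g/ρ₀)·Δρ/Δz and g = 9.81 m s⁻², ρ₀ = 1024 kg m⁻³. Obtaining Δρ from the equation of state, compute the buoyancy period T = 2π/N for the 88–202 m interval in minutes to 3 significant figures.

ΔT = -3.9 K, ΔS = -0.19 psu (deep − shallow).
Δρ/ρ₀ = −αΔT + βΔS = 5.46 × 10⁻⁴ − 1.444 × 10⁻⁴ = 4.016 × 10⁻⁴, so Δρ ≈ 0.4112 kg m⁻³.
N² = (g/ρ₀)·Δρ/Δz = g·(Δρ/ρ₀)/Δz = 9.81 × 4.016 × 10⁻⁴ / 114 = 3.4559 × 10⁻⁵ s⁻².
N = √(3.4559 × 10⁻⁵) = 5.8787 × 10⁻³ rad s⁻¹ → T = 2π/N = 1.0688 × 10³ s = 17.813 min ≈ 17.8 min.

17.8 min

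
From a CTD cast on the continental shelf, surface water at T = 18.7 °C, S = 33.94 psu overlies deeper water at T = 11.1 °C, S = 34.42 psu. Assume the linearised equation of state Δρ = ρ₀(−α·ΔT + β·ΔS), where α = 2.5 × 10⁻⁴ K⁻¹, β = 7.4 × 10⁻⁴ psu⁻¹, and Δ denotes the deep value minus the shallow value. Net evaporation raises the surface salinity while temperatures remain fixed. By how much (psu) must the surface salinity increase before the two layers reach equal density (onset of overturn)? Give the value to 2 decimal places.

Neutral buoyancy requires −α(T_deep − T_surf) + β(S_deep − S_surf′) = 0.
S_surf′ = S_deep − (α/β)·ΔT = 34.42 − (2.5 × 10⁻⁴/7.4 × 10⁻⁴)·(-7.6) = 36.9876 psu.
Increase required: 36.9876 − 33.94 = 3.0476 psu.

3.05 psu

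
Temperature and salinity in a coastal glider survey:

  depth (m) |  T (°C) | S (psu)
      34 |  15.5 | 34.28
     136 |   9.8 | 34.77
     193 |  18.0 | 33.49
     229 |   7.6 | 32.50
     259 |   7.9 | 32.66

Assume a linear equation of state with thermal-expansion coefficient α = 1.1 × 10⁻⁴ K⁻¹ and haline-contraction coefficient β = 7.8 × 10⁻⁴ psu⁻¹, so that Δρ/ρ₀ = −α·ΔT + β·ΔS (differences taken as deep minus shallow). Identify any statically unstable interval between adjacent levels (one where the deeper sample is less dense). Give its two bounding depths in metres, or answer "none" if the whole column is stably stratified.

136–193 m

Evaluate Δρ/ρ₀ = −αΔT + βΔS across each adjacent pair:
  34–136 m: −αΔT+βΔS = −(1.1 × 10⁻⁴)(-5.7)+(7.8 × 10⁻⁴)(+0.49) = 1.0 × 10⁻³ → stable
  136–193 m: −αΔT+βΔS = −(1.1 × 10⁻⁴)(+8.2)+(7.8 × 10⁻⁴)(-1.28) = -1.9 × 10⁻³ → UNSTABLE
  193–229 m: −αΔT+βΔS = −(1.1 × 10⁻⁴)(-10.4)+(7.8 × 10⁻⁴)(-0.99) = 3.7 × 10⁻⁴ → stable
  229–259 m: −αΔT+βΔS = −(1.1 × 10⁻⁴)(+0.3)+(7.8 × 10⁻⁴)(+0.16) = 9.2 × 10⁻⁵ → stable
The 136–193 m interval has Δρ < 0: lighter water underlies denser water.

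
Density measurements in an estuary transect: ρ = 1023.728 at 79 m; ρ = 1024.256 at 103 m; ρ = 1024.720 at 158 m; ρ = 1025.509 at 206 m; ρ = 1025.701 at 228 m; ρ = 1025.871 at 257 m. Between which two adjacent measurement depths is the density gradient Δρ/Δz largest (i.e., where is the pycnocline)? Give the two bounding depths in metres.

Compute the density gradient over each adjacent pair:
  79–103 m: Δρ/Δz = 0.528/24 = 0.022 kg m⁻⁴
  103–158 m: Δρ/Δz = 0.464/55 = 8.4 × 10⁻³ kg m⁻⁴
  158–206 m: Δρ/Δz = 0.789/48 = 0.016 kg m⁻⁴
  206–228 m: Δρ/Δz = 0.192/22 = 8.7 × 10⁻³ kg m⁻⁴
  228–257 m: Δρ/Δz = 0.170/29 = 5.9 × 10⁻³ kg m⁻⁴
The largest gradient is in the 79–103 m interval — the pycnocline.

79–103 m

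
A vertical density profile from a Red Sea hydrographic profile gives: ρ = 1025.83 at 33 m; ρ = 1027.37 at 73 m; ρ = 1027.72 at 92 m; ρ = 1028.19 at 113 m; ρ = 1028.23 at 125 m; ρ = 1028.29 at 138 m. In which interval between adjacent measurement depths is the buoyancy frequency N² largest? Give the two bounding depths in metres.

Compute the density gradient over each adjacent pair:
  33–73 m: Δρ/Δz = 1.54/40 = 0.038 kg m⁻⁴
  73–92 m: Δρ/Δz = 0.35/19 = 0.018 kg m⁻⁴
  92–113 m: Δρ/Δz = 0.47/21 = 0.022 kg m⁻⁴
  113–125 m: Δρ/Δz = 0.04/12 = 3.3 × 10⁻³ kg m⁻⁴
  125–138 m: Δρ/Δz = 0.06/13 = 4.6 × 10⁻³ kg m⁻⁴
The largest gradient is in the 33–73 m interval — the pycnocline.

33–73 m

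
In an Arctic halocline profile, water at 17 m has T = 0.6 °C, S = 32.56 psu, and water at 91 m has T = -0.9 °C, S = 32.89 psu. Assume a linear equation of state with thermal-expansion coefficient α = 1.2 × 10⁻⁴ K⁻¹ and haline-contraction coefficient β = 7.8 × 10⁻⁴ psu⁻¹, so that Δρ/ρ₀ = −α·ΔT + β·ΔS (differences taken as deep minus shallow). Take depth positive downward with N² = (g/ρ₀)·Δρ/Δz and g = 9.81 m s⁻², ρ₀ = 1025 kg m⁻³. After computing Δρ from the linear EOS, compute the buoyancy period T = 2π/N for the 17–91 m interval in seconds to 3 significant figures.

ΔT = -1.5 K, ΔS = +0.33 psu (deep − shallow).
Δρ/ρ₀ = −αΔT + βΔS = 1.80 × 10⁻⁴ + 2.574 × 10⁻⁴ = 4.374 × 10⁻⁴, so Δρ ≈ 0.4483 kg m⁻³.
N² = (g/ρ₀)·Δρ/Δz = g·(Δρ/ρ₀)/Δz = 9.81 × 4.374 × 10⁻⁴ / 74 = 5.7985 × 10⁻⁵ s⁻².
N = √(5.7985 × 10⁻⁵) = 7.6148 × 10⁻³ rad s⁻¹ → T = 2π/N = 825.13 s ≈ 825 s.

825 s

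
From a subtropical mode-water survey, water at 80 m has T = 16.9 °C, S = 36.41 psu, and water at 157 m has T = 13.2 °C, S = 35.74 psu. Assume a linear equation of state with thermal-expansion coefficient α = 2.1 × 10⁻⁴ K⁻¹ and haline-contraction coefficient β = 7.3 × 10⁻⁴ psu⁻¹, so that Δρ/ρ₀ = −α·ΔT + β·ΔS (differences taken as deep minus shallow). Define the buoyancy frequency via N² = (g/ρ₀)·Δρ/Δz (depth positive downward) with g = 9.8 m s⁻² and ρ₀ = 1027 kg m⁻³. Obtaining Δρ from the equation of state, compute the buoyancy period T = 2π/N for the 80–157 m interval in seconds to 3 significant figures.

1.04 × 10³ s

ΔT = -3.7 K, ΔS = -0.67 psu (deep − shallow).
Δρ/ρ₀ = −αΔT + βΔS = 7.77 × 10⁻⁴ − 4.891 × 10⁻⁴ = 2.879 × 10⁻⁴, so Δρ ≈ 0.2957 kg m⁻³.
N² = (g/ρ₀)·Δρ/Δz = g·(Δρ/ρ₀)/Δz = 9.8 × 2.879 × 10⁻⁴ / 77 = 3.6642 × 10⁻⁵ s⁻².
N = √(3.6642 × 10⁻⁵) = 6.0533 × 10⁻³ rad s⁻¹ → T = 2π/N = 1.0380 × 10³ s ≈ 1.04 × 10³ s.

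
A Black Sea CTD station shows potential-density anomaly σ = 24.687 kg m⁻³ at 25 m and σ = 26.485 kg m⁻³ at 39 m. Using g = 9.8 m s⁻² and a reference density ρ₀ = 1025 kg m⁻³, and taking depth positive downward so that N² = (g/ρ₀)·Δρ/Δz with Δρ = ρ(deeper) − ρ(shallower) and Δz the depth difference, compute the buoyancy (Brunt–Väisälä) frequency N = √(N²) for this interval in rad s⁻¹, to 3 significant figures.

Δρ = 1026.485 − 1024.687 = 1.798 kg m⁻³ over Δz = 39 − 25 = 14 m.
N² = (9.8/1025) × (1.798/14) = 1.2279 × 10⁻³ s⁻².
N = √(1.2279 × 10⁻³) = 0.035041 rad s⁻¹ ≈ 0.0350 rad s⁻¹.

0.0350 rad s⁻¹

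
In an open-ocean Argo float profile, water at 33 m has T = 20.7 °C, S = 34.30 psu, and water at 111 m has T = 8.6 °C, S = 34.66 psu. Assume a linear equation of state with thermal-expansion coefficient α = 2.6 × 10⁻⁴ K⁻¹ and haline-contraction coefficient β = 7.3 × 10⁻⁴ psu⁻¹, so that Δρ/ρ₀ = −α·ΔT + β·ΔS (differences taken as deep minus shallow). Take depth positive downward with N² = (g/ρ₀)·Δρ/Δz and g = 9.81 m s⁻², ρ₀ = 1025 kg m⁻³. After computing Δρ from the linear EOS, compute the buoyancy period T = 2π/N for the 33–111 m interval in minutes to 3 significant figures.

ΔT = -12.1 K, ΔS = +0.36 psu (deep − shallow).
Δρ/ρ₀ = −αΔT + βΔS = 3.146 × 10⁻³ + 2.628 × 10⁻⁴ = 3.4088 × 10⁻³, so Δρ ≈ 3.494 kg m⁻³.
N² = (g/ρ₀)·Δρ/Δz = g·(Δρ/ρ₀)/Δz = 9.81 × 3.4088 × 10⁻³ / 78 = 4.2872 × 10⁻⁴ s⁻².
N = √(4.2872 × 10⁻⁴) = 0.020706 rad s⁻¹ → T = 2π/N = 303.45 s = 5.0575 min ≈ 5.06 min.

5.06 min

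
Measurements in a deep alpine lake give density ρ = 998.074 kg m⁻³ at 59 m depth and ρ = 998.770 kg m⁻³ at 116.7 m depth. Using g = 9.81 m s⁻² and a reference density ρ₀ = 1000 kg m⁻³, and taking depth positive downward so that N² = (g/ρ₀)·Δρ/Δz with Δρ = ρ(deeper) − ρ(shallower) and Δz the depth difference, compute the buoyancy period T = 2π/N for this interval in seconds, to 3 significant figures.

578 s

Δρ = 998.770 − 998.074 = 0.696 kg m⁻³ over Δz = 116.7 − 59 = 57.7 m.
N² = (9.81/1000) × (0.696/57.7) = 1.1833 × 10⁻⁴ s⁻².
N = √(1.1833 × 10⁻⁴) = 0.010878 rad s⁻¹, so T = 2π/N = 577.60 s ≈ 578 s.
A positive N² confirms static stability across the interval.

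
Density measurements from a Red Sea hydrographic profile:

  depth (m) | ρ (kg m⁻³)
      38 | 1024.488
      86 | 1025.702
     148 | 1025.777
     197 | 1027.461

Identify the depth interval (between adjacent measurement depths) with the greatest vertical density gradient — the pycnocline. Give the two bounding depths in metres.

148–197 m

Compute the density gradient over each adjacent pair:
  38–86 m: Δρ/Δz = 1.214/48 = 0.025 kg m⁻⁴
  86–148 m: Δρ/Δz = 0.075/62 = 1.2 × 10⁻³ kg m⁻⁴
  148–197 m: Δρ/Δz = 1.684/49 = 0.034 kg m⁻⁴
The largest gradient is in the 148–197 m interval — the pycnocline.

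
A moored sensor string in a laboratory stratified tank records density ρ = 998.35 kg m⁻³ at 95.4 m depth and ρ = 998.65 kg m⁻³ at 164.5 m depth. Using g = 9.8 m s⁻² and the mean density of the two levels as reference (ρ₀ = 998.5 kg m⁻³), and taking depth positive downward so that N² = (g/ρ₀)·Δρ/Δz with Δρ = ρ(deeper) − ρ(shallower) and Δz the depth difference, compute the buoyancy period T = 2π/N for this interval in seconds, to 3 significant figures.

Δρ = 998.65 − 998.35 = 0.30 kg m⁻³ over Δz = 164.5 − 95.4 = 69.1 m.
N² = (9.8/998.5) × (0.30/69.1) = 4.2611 × 10⁻⁵ s⁻².
N = √(4.2611 × 10⁻⁵) = 6.5277 × 10⁻³ rad s⁻¹, so T = 2π/N = 962.54 s ≈ 963 s.
N² > 0, so the interval is statically stable.

963 s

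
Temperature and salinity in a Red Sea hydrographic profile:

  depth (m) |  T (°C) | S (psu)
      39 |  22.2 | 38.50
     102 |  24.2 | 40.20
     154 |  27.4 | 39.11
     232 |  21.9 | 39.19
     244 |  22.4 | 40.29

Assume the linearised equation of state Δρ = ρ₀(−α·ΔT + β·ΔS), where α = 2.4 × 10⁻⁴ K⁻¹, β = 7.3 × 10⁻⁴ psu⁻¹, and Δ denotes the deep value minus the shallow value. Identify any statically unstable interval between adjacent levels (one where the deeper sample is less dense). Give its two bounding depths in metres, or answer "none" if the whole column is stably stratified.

Evaluate Δρ/ρ₀ = −αΔT + βΔS across each adjacent pair:
  39–102 m: −αΔT+βΔS = −(2.4 × 10⁻⁴)(+2.0)+(7.3 × 10⁻⁴)(+1.70) = 7.6 × 10⁻⁴ → stable
  102–154 m: −αΔT+βΔS = −(2.4 × 10⁻⁴)(+3.2)+(7.3 × 10⁻⁴)(-1.09) = -1.6 × 10⁻³ → UNSTABLE
  154–232 m: −αΔT+βΔS = −(2.4 × 10⁻⁴)(-5.5)+(7.3 × 10⁻⁴)(+0.08) = 1.4 × 10⁻³ → stable
  232–244 m: −αΔT+βΔS = −(2.4 × 10⁻⁴)(+0.5)+(7.3 × 10⁻⁴)(+1.10) = 6.8 × 10⁻⁴ → stable
The 102–154 m interval has Δρ < 0: lighter water underlies denser water.

102–154 m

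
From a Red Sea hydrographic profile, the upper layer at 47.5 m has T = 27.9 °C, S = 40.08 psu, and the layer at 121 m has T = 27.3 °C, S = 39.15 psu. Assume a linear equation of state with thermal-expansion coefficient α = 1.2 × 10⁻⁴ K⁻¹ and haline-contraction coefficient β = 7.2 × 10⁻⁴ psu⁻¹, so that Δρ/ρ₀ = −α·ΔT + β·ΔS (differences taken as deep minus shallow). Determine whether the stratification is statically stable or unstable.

ΔT = 27.3 − 27.9 = -0.6 K and ΔS = 39.15 − 40.08 = -0.93 psu (deep − shallow).
−αΔT = 7.20 × 10⁻⁵; βΔS = -6.696 × 10⁻⁴; sum Δρ/ρ₀ = -5.976 × 10⁻⁴.
Δρ/ρ₀ < 0, so Δρ < 0: deeper water is lighter → statically unstable; the column would overturn.

unstable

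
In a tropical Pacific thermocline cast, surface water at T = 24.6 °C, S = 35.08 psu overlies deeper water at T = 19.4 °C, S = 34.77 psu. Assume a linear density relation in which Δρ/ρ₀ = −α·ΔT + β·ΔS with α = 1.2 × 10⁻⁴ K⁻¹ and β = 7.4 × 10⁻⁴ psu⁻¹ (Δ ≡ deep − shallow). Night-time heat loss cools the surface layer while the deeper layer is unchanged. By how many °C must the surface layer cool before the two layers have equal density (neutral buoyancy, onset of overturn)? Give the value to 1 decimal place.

3.3 °C

Neutral buoyancy requires Δρ = 0, i.e. −α(T_deep − T_surf′) + β(S_deep − S_surf) = 0.
T_surf′ = T_deep − (β/α)·ΔS = 19.4 − (7.4 × 10⁻⁴/1.2 × 10⁻⁴)·(-0.31) = 21.312 °C.
Cooling required: 24.6 − (21.312) = 3.288 °C.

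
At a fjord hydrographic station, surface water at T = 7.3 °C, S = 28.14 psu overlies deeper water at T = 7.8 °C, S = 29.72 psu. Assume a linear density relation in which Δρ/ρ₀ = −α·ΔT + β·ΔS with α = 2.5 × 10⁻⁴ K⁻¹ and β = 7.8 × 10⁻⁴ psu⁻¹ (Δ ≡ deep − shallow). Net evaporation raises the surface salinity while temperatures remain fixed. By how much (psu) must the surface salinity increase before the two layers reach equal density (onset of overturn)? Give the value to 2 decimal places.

Neutral buoyancy requires −α(T_deep − T_surf) + β(S_deep − S_surf′) = 0.
S_surf′ = S_deep − (α/β)·ΔT = 29.72 − (2.5 × 10⁻⁴/7.8 × 10⁻⁴)·(+0.5) = 29.5597 psu.
Increase required: 29.5597 − 28.14 = 1.4197 psu.

1.42 psu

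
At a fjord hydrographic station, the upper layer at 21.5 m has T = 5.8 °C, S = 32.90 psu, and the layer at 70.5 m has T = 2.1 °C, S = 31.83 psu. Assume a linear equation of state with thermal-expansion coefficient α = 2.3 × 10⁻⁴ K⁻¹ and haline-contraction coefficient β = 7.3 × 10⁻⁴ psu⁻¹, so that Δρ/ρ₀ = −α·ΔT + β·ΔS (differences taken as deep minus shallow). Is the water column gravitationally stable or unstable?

ΔT = 2.1 − 5.8 = -3.7 K and ΔS = 31.83 − 32.90 = -1.07 psu (deep − shallow).
−αΔT = 8.51 × 10⁻⁴; βΔS = -7.811 × 10⁻⁴; sum Δρ/ρ₀ = 6.99 × 10⁻⁵.
Δρ/ρ₀ > 0, so Δρ > 0: deeper water is denser → statically stable.

stable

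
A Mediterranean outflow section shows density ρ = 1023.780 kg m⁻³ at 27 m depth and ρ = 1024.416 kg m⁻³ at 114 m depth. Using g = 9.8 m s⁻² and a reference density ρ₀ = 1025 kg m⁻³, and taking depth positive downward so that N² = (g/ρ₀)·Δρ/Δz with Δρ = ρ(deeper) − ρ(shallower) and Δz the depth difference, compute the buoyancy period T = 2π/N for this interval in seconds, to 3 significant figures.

752 s

Δρ = 1024.416 − 1023.780 = 0.636 kg m⁻³ over Δz = 114 − 27 = 87 m.
N² = (9.8/1025) × (0.636/87) = 6.9894 × 10⁻⁵ s⁻².
N = √(6.9894 × 10⁻⁵) = 8.3603 × 10⁻³ rad s⁻¹, so T = 2π/N = 751.55 s ≈ 752 s.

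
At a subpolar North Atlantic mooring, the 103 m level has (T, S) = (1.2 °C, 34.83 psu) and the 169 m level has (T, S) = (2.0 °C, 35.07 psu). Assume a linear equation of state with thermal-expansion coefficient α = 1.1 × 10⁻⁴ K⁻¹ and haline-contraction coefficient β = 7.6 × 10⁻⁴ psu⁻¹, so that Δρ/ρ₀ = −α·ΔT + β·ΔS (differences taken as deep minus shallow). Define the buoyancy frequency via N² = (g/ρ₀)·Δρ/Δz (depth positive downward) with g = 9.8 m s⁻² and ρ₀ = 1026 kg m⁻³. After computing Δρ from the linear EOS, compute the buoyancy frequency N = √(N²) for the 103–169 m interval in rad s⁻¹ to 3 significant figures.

3.74 × 10⁻³ rad s⁻¹

ΔT = +0.8 K, ΔS = +0.24 psu (deep − shallow).
Δρ/ρ₀ = −αΔT + βΔS = -8.80 × 10⁻⁵ + 1.824 × 10⁻⁴ = 9.44 × 10⁻⁵, so Δρ ≈ 0.09685 kg m⁻³.
N² = (g/ρ₀)·Δρ/Δz = g·(Δρ/ρ₀)/Δz = 9.8 × 9.44 × 10⁻⁵ / 66 = 1.4017 × 10⁻⁵ s⁻².
N = √(1.4017 × 10⁻⁵) = 3.7439 × 10⁻³ rad s⁻¹ ≈ 3.74 × 10⁻³ rad s⁻¹.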